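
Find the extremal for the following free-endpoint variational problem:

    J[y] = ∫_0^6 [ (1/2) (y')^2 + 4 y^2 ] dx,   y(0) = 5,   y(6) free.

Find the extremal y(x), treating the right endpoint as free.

The Lagrangian L = (1/2) (y')^2 + 4 y^2 gives
    ∂L/∂y = 8 y,   ∂L/∂y' = y'.
Euler-Lagrange: y'' − 8 y = 0.
With k = sqrt(8), the general solution is
    y(x) = A cosh(sqrt(8) x) + B sinh(sqrt(8) x).
Fixed left endpoint y(0) = 5 ⇒ A = 5.
The right endpoint x = 6 is free, so the natural (transversality) condition is ∂L/∂y' |_{x=6} = 0, i.e. y'(6) = 0.
Compute y'(x) = A k sinh(k x) + B k cosh(k x), so
    y'(6) = A k sinh(k·6) + B k cosh(k·6) = 0
    ⇒ B = −A tanh(k·6) = − 5 tanh(sqrt(8)·6).
Therefore the extremal is
    y(x) = 5 cosh(sqrt(8) x) − 5 tanh(sqrt(8)·6) sinh(sqrt(8) x).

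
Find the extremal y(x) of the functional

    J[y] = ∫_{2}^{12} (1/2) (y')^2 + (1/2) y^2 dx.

The Lagrangian is L = (1/2) (y')^2 + (1/2) y^2.
Compute ∂L/∂y = y, ∂L/∂y' = y'.
The Euler-Lagrange equation d/dx(∂L/∂y') − ∂L/∂y = 0 reduces to
    y'' − y = 0.
Its general solution is
    y(x) = A e^x + B e^(−x),
with A, B fixed by the endpoint conditions.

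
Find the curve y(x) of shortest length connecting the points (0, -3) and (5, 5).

Arc-length functional: J[y] = ∫ sqrt(1 + (y')^2) dx.
Lagrangian L = sqrt(1 + (y')^2) has no explicit y dependence, so ∂L/∂y = 0 and the Euler-Lagrange equation gives
    d/dx( y' / sqrt(1 + (y')^2) ) = 0  ⇒  y' / sqrt(1 + (y')^2) = const.
Hence y' is constant, so y(x) is affine.
Fitting the endpoints (0, -3) and (5, 5):
    slope m = (5 − (-3)) / (5 − 0) = 8/5,
    intercept c = (-3) − m·0 = -3.
Extremal: y(x) = (8/5) x - 3.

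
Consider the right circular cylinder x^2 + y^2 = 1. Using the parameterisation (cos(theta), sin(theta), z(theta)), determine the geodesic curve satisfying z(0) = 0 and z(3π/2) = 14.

Parameterise the cylinder of radius R = 1 as
    r(θ) = (cos θ, sin θ, z(θ)).
The arc-length element is
    ds = sqrt(1 + (dz/dθ)^2) dθ,
so the Lagrangian is L = sqrt(1 + z'^2).
L depends on z' only, not on z or θ, so ∂L/∂z = 0 and
    ∂L/∂z' = z' / sqrt(1 + z'^2).
The Euler-Lagrange equation gives
    d/dθ( z' / sqrt(1 + z'^2) ) = 0,
so z' is constant. Integrating once:
    z(θ) = a θ + b,
a helix on the cylinder (a straight line when the cylinder is unrolled). The constants a, b are determined by the endpoint conditions.
With endpoint conditions z(0) = 0 and z(3π/2) = 14: from z(0) = b we get b = 0, and a·3π/2 + 0 = 14 gives a = 28/(3π), so
    z(θ) = (28/(3π)) θ.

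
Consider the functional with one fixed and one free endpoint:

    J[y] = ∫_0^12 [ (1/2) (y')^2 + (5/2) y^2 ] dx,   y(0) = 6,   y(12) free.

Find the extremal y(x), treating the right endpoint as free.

The Lagrangian L = (1/2) (y')^2 + (5/2) y^2 gives
    ∂L/∂y = 5 y,   ∂L/∂y' = y'.
Euler-Lagrange: y'' − 5 y = 0.
With k = sqrt(5), the general solution is
    y(x) = A cosh(sqrt(5) x) + B sinh(sqrt(5) x).
Fixed left endpoint y(0) = 6 ⇒ A = 6.
The right endpoint x = 12 is free, so the natural (transversality) condition is ∂L/∂y' |_{x=12} = 0, i.e. y'(12) = 0.
Compute y'(x) = A k sinh(k x) + B k cosh(k x), so
    y'(12) = A k sinh(k·12) + B k cosh(k·12) = 0
    ⇒ B = −A tanh(k·12) = − 6 tanh(sqrt(5)·12).
Therefore the extremal is
    y(x) = 6 cosh(sqrt(5) x) − 6 tanh(sqrt(5)·12) sinh(sqrt(5) x).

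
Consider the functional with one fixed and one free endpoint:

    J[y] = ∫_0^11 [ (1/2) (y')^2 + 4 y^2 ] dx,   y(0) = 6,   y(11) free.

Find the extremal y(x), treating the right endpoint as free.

The Lagrangian L = (1/2) (y')^2 + 4 y^2 gives
    ∂L/∂y = 8 y,   ∂L/∂y' = y'.
Euler-Lagrange: y'' − 8 y = 0.
With k = sqrt(8), the general solution is
    y(x) = A cosh(sqrt(8) x) + B sinh(sqrt(8) x).
Fixed left endpoint y(0) = 6 ⇒ A = 6.
The right endpoint x = 11 is free, so the natural (transversality) condition is ∂L/∂y' |_{x=11} = 0, i.e. y'(11) = 0.
Compute y'(x) = A k sinh(k x) + B k cosh(k x), so
    y'(11) = A k sinh(k·11) + B k cosh(k·11) = 0
    ⇒ B = −A tanh(k·11) = − 6 tanh(sqrt(8)·11).
Therefore the extremal is
    y(x) = 6 cosh(sqrt(8) x) − 6 tanh(sqrt(8)·11) sinh(sqrt(8) x).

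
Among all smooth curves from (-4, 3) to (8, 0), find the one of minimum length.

Arc-length functional: J[y] = ∫ sqrt(1 + (y')^2) dx.
Lagrangian L = sqrt(1 + (y')^2) has no explicit y dependence, so ∂L/∂y = 0 and the Euler-Lagrange equation gives
    d/dx( y' / sqrt(1 + (y')^2) ) = 0  ⇒  y' / sqrt(1 + (y')^2) = const.
Hence y' is constant, so y(x) is affine.
Fitting the endpoints (-4, 3) and (8, 0):
    slope m = (0 − 3) / (8 − (-4)) = -1/4,
    intercept c = 3 − m·(-4) = 2.
Extremal: y(x) = (-1/4) x + 2.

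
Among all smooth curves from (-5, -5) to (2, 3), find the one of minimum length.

Arc-length functional: J[y] = ∫ sqrt(1 + (y')^2) dx.
Lagrangian L = sqrt(1 + (y')^2) has no explicit y dependence, so ∂L/∂y = 0 and the Euler-Lagrange equation gives
    d/dx( y' / sqrt(1 + (y')^2) ) = 0  ⇒  y' / sqrt(1 + (y')^2) = const.
Hence y' is constant, so y(x) is affine.
Fitting the endpoints (-5, -5) and (2, 3):
    slope m = (3 − (-5)) / (2 − (-5)) = 8/7,
    intercept c = (-5) − m·(-5) = 5/7.
Extremal: y(x) = (8/7) x + 5/7.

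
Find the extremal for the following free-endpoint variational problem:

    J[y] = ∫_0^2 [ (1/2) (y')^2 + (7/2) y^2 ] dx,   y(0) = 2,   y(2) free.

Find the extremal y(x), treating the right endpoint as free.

The Lagrangian L = (1/2) (y')^2 + (7/2) y^2 gives
    ∂L/∂y = 7 y,   ∂L/∂y' = y'.
Euler-Lagrange: y'' − 7 y = 0.
With k = sqrt(7), the general solution is
    y(x) = A cosh(sqrt(7) x) + B sinh(sqrt(7) x).
Fixed left endpoint y(0) = 2 ⇒ A = 2.
The right endpoint x = 2 is free, so the natural (transversality) condition is ∂L/∂y' |_{x=2} = 0, i.e. y'(2) = 0.
Compute y'(x) = A k sinh(k x) + B k cosh(k x), so
    y'(2) = A k sinh(k·2) + B k cosh(k·2) = 0
    ⇒ B = −A tanh(k·2) = − 2 tanh(sqrt(7)·2).
Therefore the extremal is
    y(x) = 2 cosh(sqrt(7) x) − 2 tanh(sqrt(7)·2) sinh(sqrt(7) x).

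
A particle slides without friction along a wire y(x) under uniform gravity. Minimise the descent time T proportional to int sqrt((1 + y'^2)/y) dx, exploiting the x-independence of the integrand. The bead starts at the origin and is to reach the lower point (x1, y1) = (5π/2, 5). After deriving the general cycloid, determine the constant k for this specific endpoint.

The Lagrangian L = sqrt((1 + y'^2) / y) has no explicit x dependence, so the Beltrami identity applies:
    L − y' ∂L/∂y' = C.
Compute ∂L/∂y' = y' / sqrt(y (1 + y'^2)).
Substitute:
    sqrt((1 + y'^2)/y) − y'·y' / sqrt(y (1 + y'^2))
    = (1 + y'^2) / sqrt(y (1 + y'^2)) − y'^2 / sqrt(y (1 + y'^2))
    = 1 / sqrt(y (1 + y'^2)) = C.
Squaring and rearranging gives the first integral
    y (1 + y'^2) = 1/C^2 =: k   (constant).
Solving this first-order ODE by the substitution
    y = (k/2)(1 − cos θ)
yields the cycloid parameterisation
    x(θ) = (k/2)(θ − sin θ),   y(θ) = (k/2)(1 − cos θ).
The constant k is fixed by the endpoint condition.
Now fit the given lower endpoint (x1, y1) = (5π/2, 5). At the bottom of the first arch (θ = π), the parametric equations give
    y(π) = (k/2)(1 − cos π) = k,
    x(π) = (k/2)(π − sin π) = kπ/2.
Matching y(π) = 5 gives k = 5, consistent with x(π) = 5π/2. Therefore the specific cycloid is
    x(θ) = (5/2)(θ − sin θ),   y(θ) = (5/2)(1 − cos θ).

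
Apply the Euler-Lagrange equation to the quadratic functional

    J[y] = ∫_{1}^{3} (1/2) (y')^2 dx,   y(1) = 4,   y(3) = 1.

The Lagrangian is L = (1/2) (y')^2.
Compute ∂L/∂y = 0, ∂L/∂y' = y'.
The Euler-Lagrange equation d/dx(∂L/∂y') − ∂L/∂y = 0 reduces to
    y'' = 0.
Its general solution is
    y(x) = A x + B,
with A, B fixed by the endpoint conditions.
Applying the endpoint conditions y(1) = 4 and y(3) = 1: solve A·1 + B = 4 and A·3 + B = 1. Subtracting gives A(3 − 1) = 1 − 4, so A = -3/2, and B = 4 − A·1 = 11/2. Therefore
    y(x) = (-3/2) x + 11/2.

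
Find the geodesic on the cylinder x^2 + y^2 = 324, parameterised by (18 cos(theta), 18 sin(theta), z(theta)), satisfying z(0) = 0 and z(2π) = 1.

Parameterise the cylinder of radius R = 18 as
    r(θ) = (18 cos θ, 18 sin θ, z(θ)).
The arc-length element is
    ds = sqrt(324 + (dz/dθ)^2) dθ,
so the Lagrangian is L = sqrt(324 + z'^2).
L depends on z' only, not on z or θ, so ∂L/∂z = 0 and
    ∂L/∂z' = z' / sqrt(324 + z'^2).
The Euler-Lagrange equation gives
    d/dθ( z' / sqrt(324 + z'^2) ) = 0,
so z' is constant. Integrating once:
    z(θ) = a θ + b,
a helix on the cylinder (a straight line when the cylinder is unrolled). The constants a, b are determined by the endpoint conditions.
With endpoint conditions z(0) = 0 and z(2π) = 1: from z(0) = b we get b = 0, and a·2π + 0 = 1 gives a = 1/(2π), so
    z(θ) = (1/(2π)) θ.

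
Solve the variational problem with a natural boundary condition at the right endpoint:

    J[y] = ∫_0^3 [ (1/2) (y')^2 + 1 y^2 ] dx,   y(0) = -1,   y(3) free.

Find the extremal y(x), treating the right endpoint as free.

The Lagrangian L = (1/2) (y')^2 + 1 y^2 gives
    ∂L/∂y = 2 y,   ∂L/∂y' = y'.
Euler-Lagrange: y'' − 2 y = 0.
With k = sqrt(2), the general solution is
    y(x) = A cosh(sqrt(2) x) + B sinh(sqrt(2) x).
Fixed left endpoint y(0) = -1 ⇒ A = -1.
The right endpoint x = 3 is free, so the natural (transversality) condition is ∂L/∂y' |_{x=3} = 0, i.e. y'(3) = 0.
Compute y'(x) = A k sinh(k x) + B k cosh(k x), so
    y'(3) = A k sinh(k·3) + B k cosh(k·3) = 0
    ⇒ B = −A tanh(k·3) = tanh(sqrt(2)·3).
Therefore the extremal is
    y(x) = −cosh(sqrt(2) x) + tanh(sqrt(2)·3) sinh(sqrt(2) x).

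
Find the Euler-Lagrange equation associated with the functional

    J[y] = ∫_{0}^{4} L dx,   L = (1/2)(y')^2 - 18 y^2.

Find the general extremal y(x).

The Lagrangian is L = (1/2)(y')^2 - 18 y^2.
∂L/∂y = -36y.
∂L/∂y' = y'.
The Euler-Lagrange equation d/dx(∂L/∂y') − ∂L/∂y = 0 becomes:
    y'' + 36 y = 0
General solution: y(x) = A sin(6x) + B cos(6x), where A and B are arbitrary constants fixed by the endpoint conditions.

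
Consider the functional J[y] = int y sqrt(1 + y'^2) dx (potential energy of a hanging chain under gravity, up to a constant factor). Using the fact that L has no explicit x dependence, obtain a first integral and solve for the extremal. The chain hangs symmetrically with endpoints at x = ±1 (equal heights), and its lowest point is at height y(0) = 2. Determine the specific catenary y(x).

The Lagrangian L(y, y') = y sqrt(1 + y'^2) has no explicit x dependence, so the Beltrami identity applies:
    L − y' ∂L/∂y' = C.
Compute ∂L/∂y' = y · y' / sqrt(1 + y'^2). Then
    L − y' ∂L/∂y'
    = y sqrt(1 + y'^2) − y · y'^2 / sqrt(1 + y'^2)
    = y (1 + y'^2 − y'^2) / sqrt(1 + y'^2)
    = y / sqrt(1 + y'^2) = C.
Squaring gives y^2 = C^2 (1 + y'^2), i.e.
    y'^2 = y^2 / C^2 − 1.
Separating variables,
    dy / sqrt(y^2 − C^2) = dx / C,
and integrating gives arccosh(y / C) = (x − a)/C, so
    y(x) = C cosh((x − a)/C),
the catenary. The constants C and a are fixed by the two endpoint conditions (and, for the hanging-chain problem, the length constraint selects C).
Now fit the given data. The endpoints x = ±1 are symmetric at equal height, so the catenary is even about its minimum: a = 0 and y(x) = C cosh(x/C). The lowest point is y(0) = C cosh(0) = C, and we are told y(0) = 2, so C = 2. Therefore
    y(x) = 2 cosh(x/2),
and at the endpoints
    y(±1) = 2 cosh(1/2).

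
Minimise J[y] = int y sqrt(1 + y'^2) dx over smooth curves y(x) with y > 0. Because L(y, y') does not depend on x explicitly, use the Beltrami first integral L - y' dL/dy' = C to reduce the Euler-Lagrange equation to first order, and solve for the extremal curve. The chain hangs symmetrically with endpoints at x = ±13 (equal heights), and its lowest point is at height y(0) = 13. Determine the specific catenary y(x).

The Lagrangian L(y, y') = y sqrt(1 + y'^2) has no explicit x dependence, so the Beltrami identity applies:
    L − y' ∂L/∂y' = C.
Compute ∂L/∂y' = y · y' / sqrt(1 + y'^2). Then
    L − y' ∂L/∂y'
    = y sqrt(1 + y'^2) − y · y'^2 / sqrt(1 + y'^2)
    = y (1 + y'^2 − y'^2) / sqrt(1 + y'^2)
    = y / sqrt(1 + y'^2) = C.
Squaring gives y^2 = C^2 (1 + y'^2), i.e.
    y'^2 = y^2 / C^2 − 1.
Separating variables,
    dy / sqrt(y^2 − C^2) = dx / C,
and integrating gives arccosh(y / C) = (x − a)/C, so
    y(x) = C cosh((x − a)/C),
the catenary. The constants C and a are fixed by the two endpoint conditions (and, for the hanging-chain problem, the length constraint selects C).
Now fit the given data. The endpoints x = ±13 are symmetric at equal height, so the catenary is even about its minimum: a = 0 and y(x) = C cosh(x/C). The lowest point is y(0) = C cosh(0) = C, and we are told y(0) = 13, so C = 13. Therefore
    y(x) = 13 cosh(x/13),
and at the endpoints
    y(±13) = 13 cosh(13/13).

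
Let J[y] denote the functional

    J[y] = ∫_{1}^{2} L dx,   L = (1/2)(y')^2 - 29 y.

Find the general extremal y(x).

The Lagrangian is L = (1/2)(y')^2 - 29 y.
∂L/∂y = -29.
∂L/∂y' = y'.
The Euler-Lagrange equation d/dx(∂L/∂y') − ∂L/∂y = 0 becomes:
    y'' + 29 = 0
General solution: y(x) = -(29/2) x^2 + A x + B, where A and B are arbitrary constants fixed by the endpoint conditions.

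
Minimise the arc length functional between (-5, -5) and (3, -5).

Arc-length functional: J[y] = ∫ sqrt(1 + (y')^2) dx.
Lagrangian L = sqrt(1 + (y')^2) has no explicit y dependence, so ∂L/∂y = 0 and the Euler-Lagrange equation gives
    d/dx( y' / sqrt(1 + (y')^2) ) = 0  ⇒  y' / sqrt(1 + (y')^2) = const.
Hence y' is constant, so y(x) is affine.
Fitting the endpoints (-5, -5) and (3, -5):
    slope m = ((-5) − (-5)) / (3 − (-5)) = 0,
    intercept c = (-5) − m·(-5) = -5.
Extremal: y(x) = -5.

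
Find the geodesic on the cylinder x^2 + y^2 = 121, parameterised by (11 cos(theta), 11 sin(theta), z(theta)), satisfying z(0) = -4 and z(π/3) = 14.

Parameterise the cylinder of radius R = 11 as
    r(θ) = (11 cos θ, 11 sin θ, z(θ)).
The arc-length element is
    ds = sqrt(121 + (dz/dθ)^2) dθ,
so the Lagrangian is L = sqrt(121 + z'^2).
L depends on z' only, not on z or θ, so ∂L/∂z = 0 and
    ∂L/∂z' = z' / sqrt(121 + z'^2).
The Euler-Lagrange equation gives
    d/dθ( z' / sqrt(121 + z'^2) ) = 0,
so z' is constant. Integrating once:
    z(θ) = a θ + b,
a helix on the cylinder (a straight line when the cylinder is unrolled). The constants a, b are determined by the endpoint conditions.
With endpoint conditions z(0) = -4 and z(π/3) = 14: from z(0) = b we get b = -4, and a·π/3 + -4 = 14 gives a = 54/π, so
    z(θ) = (54/π) θ − 4.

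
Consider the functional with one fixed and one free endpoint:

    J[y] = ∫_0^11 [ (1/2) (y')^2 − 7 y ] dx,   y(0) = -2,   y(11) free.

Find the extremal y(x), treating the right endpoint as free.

The Lagrangian L = (1/2) (y')^2 − 7 y gives
    ∂L/∂y = −7,   ∂L/∂y' = y'.
Euler-Lagrange: d/dx(y') − (−7) = 0, i.e. y'' + 7 = 0, so
    y(x) = −(7/2) x^2 + C1 x + C2.
Fixed left endpoint y(0) = -2 ⇒ C2 = -2.
The right endpoint x = 11 is free, so the natural (transversality) condition is ∂L/∂y' |_{x=11} = 0, i.e. y'(11) = 0.
Compute y'(x) = −7 x + C1, so y'(11) = −77 + C1 = 0 ⇒ C1 = 77.
Therefore the extremal is
    y(x) = −(7/2) x^2 + 77 x − 2.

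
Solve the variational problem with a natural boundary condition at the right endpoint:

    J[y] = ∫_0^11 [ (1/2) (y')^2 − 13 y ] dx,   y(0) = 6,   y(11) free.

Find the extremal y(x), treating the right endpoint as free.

The Lagrangian L = (1/2) (y')^2 − 13 y gives
    ∂L/∂y = −13,   ∂L/∂y' = y'.
Euler-Lagrange: d/dx(y') − (−13) = 0, i.e. y'' + 13 = 0, so
    y(x) = −(13/2) x^2 + C1 x + C2.
Fixed left endpoint y(0) = 6 ⇒ C2 = 6.
The right endpoint x = 11 is free, so the natural (transversality) condition is ∂L/∂y' |_{x=11} = 0, i.e. y'(11) = 0.
Compute y'(x) = −13 x + C1, so y'(11) = −143 + C1 = 0 ⇒ C1 = 143.
Therefore the extremal is
    y(x) = −(13/2) x^2 + 143 x + 6.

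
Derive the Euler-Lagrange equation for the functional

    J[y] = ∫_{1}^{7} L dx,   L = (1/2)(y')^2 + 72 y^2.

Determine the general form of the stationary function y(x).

The Lagrangian is L = (1/2)(y')^2 + 72 y^2.
∂L/∂y = 144y.
∂L/∂y' = y'.
The Euler-Lagrange equation d/dx(∂L/∂y') − ∂L/∂y = 0 becomes:
    y'' - 144 y = 0
General solution: y(x) = A e^(12x) + B e^(-12x), where A and B are arbitrary constants fixed by the endpoint conditions.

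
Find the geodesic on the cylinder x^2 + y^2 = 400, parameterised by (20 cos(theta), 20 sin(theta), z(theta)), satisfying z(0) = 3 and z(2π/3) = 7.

Parameterise the cylinder of radius R = 20 as
    r(θ) = (20 cos θ, 20 sin θ, z(θ)).
The arc-length element is
    ds = sqrt(400 + (dz/dθ)^2) dθ,
so the Lagrangian is L = sqrt(400 + z'^2).
L depends on z' only, not on z or θ, so ∂L/∂z = 0 and
    ∂L/∂z' = z' / sqrt(400 + z'^2).
The Euler-Lagrange equation gives
    d/dθ( z' / sqrt(400 + z'^2) ) = 0,
so z' is constant. Integrating once:
    z(θ) = a θ + b,
a helix on the cylinder (a straight line when the cylinder is unrolled). The constants a, b are determined by the endpoint conditions.
With endpoint conditions z(0) = 3 and z(2π/3) = 7: from z(0) = b we get b = 3, and a·2π/3 + 3 = 7 gives a = 6/π, so
    z(θ) = (6/π) θ + 3.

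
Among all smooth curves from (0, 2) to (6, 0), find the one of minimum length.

Arc-length functional: J[y] = ∫ sqrt(1 + (y')^2) dx.
Lagrangian L = sqrt(1 + (y')^2) has no explicit y dependence, so ∂L/∂y = 0 and the Euler-Lagrange equation gives
    d/dx( y' / sqrt(1 + (y')^2) ) = 0  ⇒  y' / sqrt(1 + (y')^2) = const.
Hence y' is constant, so y(x) is affine.
Fitting the endpoints (0, 2) and (6, 0):
    slope m = (0 − 2) / (6 − 0) = -1/3,
    intercept c = 2 − m·0 = 2.
Extremal: y(x) = (-1/3) x + 2.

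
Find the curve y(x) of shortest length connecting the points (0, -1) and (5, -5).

Arc-length functional: J[y] = ∫ sqrt(1 + (y')^2) dx.
Lagrangian L = sqrt(1 + (y')^2) has no explicit y dependence, so ∂L/∂y = 0 and the Euler-Lagrange equation gives
    d/dx( y' / sqrt(1 + (y')^2) ) = 0  ⇒  y' / sqrt(1 + (y')^2) = const.
Hence y' is constant, so y(x) is affine.
Fitting the endpoints (0, -1) and (5, -5):
    slope m = ((-5) − (-1)) / (5 − 0) = -4/5,
    intercept c = (-1) − m·0 = -1.
Extremal: y(x) = (-4/5) x - 1.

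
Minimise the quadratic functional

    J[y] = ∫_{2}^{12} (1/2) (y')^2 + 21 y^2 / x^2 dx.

The Lagrangian is L = (1/2) (y')^2 + 21 y^2 / x^2.
Compute ∂L/∂y = 42y/x^2, ∂L/∂y' = y'.
The Euler-Lagrange equation d/dx(∂L/∂y') − ∂L/∂y = 0 reduces to
    y'' − 42/x^2 · y = 0  (x > 0).
Its general solution is
    y(x) = A x^7 + B x^(-6),
with A, B fixed by the endpoint conditions.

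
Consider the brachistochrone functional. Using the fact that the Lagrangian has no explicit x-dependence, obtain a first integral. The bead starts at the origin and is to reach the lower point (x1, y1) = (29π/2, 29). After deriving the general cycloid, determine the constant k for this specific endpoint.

The Lagrangian L = sqrt((1 + y'^2) / y) has no explicit x dependence, so the Beltrami identity applies:
    L − y' ∂L/∂y' = C.
Compute ∂L/∂y' = y' / sqrt(y (1 + y'^2)).
Substitute:
    sqrt((1 + y'^2)/y) − y'·y' / sqrt(y (1 + y'^2))
    = (1 + y'^2) / sqrt(y (1 + y'^2)) − y'^2 / sqrt(y (1 + y'^2))
    = 1 / sqrt(y (1 + y'^2)) = C.
Squaring and rearranging gives the first integral
    y (1 + y'^2) = 1/C^2 =: k   (constant).
Solving this first-order ODE by the substitution
    y = (k/2)(1 − cos θ)
yields the cycloid parameterisation
    x(θ) = (k/2)(θ − sin θ),   y(θ) = (k/2)(1 − cos θ).
The constant k is fixed by the endpoint condition.
Now fit the given lower endpoint (x1, y1) = (29π/2, 29). At the bottom of the first arch (θ = π), the parametric equations give
    y(π) = (k/2)(1 − cos π) = k,
    x(π) = (k/2)(π − sin π) = kπ/2.
Matching y(π) = 29 gives k = 29, consistent with x(π) = 29π/2. Therefore the specific cycloid is
    x(θ) = (29/2)(θ − sin θ),   y(θ) = (29/2)(1 − cos θ).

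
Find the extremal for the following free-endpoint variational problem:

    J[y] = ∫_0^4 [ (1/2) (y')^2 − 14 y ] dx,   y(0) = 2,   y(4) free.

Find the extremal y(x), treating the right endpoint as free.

The Lagrangian L = (1/2) (y')^2 − 14 y gives
    ∂L/∂y = −14,   ∂L/∂y' = y'.
Euler-Lagrange: d/dx(y') − (−14) = 0, i.e. y'' + 14 = 0, so
    y(x) = −(14/2) x^2 + C1 x + C2.
Fixed left endpoint y(0) = 2 ⇒ C2 = 2.
The right endpoint x = 4 is free, so the natural (transversality) condition is ∂L/∂y' |_{x=4} = 0, i.e. y'(4) = 0.
Compute y'(x) = −14 x + C1, so y'(4) = −56 + C1 = 0 ⇒ C1 = 56.
Therefore the extremal is
    y(x) = −7 x^2 + 56 x + 2.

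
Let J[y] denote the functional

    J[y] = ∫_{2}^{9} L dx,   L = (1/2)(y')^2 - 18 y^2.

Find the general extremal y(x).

The Lagrangian is L = (1/2)(y')^2 - 18 y^2.
∂L/∂y = -36y.
∂L/∂y' = y'.
The Euler-Lagrange equation d/dx(∂L/∂y') − ∂L/∂y = 0 becomes:
    y'' + 36 y = 0
General solution: y(x) = A sin(6x) + B cos(6x), where A and B are arbitrary constants fixed by the endpoint conditions.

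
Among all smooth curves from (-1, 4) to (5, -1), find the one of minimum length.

Arc-length functional: J[y] = ∫ sqrt(1 + (y')^2) dx.
Lagrangian L = sqrt(1 + (y')^2) has no explicit y dependence, so ∂L/∂y = 0 and the Euler-Lagrange equation gives
    d/dx( y' / sqrt(1 + (y')^2) ) = 0  ⇒  y' / sqrt(1 + (y')^2) = const.
Hence y' is constant, so y(x) is affine.
Fitting the endpoints (-1, 4) and (5, -1):
    slope m = ((-1) − 4) / (5 − (-1)) = -5/6,
    intercept c = 4 − m·(-1) = 19/6.
Extremal: y(x) = (-5/6) x + 19/6.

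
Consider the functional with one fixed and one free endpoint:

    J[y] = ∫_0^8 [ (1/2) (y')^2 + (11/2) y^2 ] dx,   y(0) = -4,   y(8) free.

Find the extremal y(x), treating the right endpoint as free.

The Lagrangian L = (1/2) (y')^2 + (11/2) y^2 gives
    ∂L/∂y = 11 y,   ∂L/∂y' = y'.
Euler-Lagrange: y'' − 11 y = 0.
With k = sqrt(11), the general solution is
    y(x) = A cosh(sqrt(11) x) + B sinh(sqrt(11) x).
Fixed left endpoint y(0) = -4 ⇒ A = -4.
The right endpoint x = 8 is free, so the natural (transversality) condition is ∂L/∂y' |_{x=8} = 0, i.e. y'(8) = 0.
Compute y'(x) = A k sinh(k x) + B k cosh(k x), so
    y'(8) = A k sinh(k·8) + B k cosh(k·8) = 0
    ⇒ B = −A tanh(k·8) = 4 tanh(sqrt(11)·8).
Therefore the extremal is
    y(x) = −4 cosh(sqrt(11) x) + 4 tanh(sqrt(11)·8) sinh(sqrt(11) x).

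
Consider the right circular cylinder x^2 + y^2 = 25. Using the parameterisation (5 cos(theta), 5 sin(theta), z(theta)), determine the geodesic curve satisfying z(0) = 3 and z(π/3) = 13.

Parameterise the cylinder of radius R = 5 as
    r(θ) = (5 cos θ, 5 sin θ, z(θ)).
The arc-length element is
    ds = sqrt(25 + (dz/dθ)^2) dθ,
so the Lagrangian is L = sqrt(25 + z'^2).
L depends on z' only, not on z or θ, so ∂L/∂z = 0 and
    ∂L/∂z' = z' / sqrt(25 + z'^2).
The Euler-Lagrange equation gives
    d/dθ( z' / sqrt(25 + z'^2) ) = 0,
so z' is constant. Integrating once:
    z(θ) = a θ + b,
a helix on the cylinder (a straight line when the cylinder is unrolled). The constants a, b are determined by the endpoint conditions.
With endpoint conditions z(0) = 3 and z(π/3) = 13: from z(0) = b we get b = 3, and a·π/3 + 3 = 13 gives a = 30/π, so
    z(θ) = (30/π) θ + 3.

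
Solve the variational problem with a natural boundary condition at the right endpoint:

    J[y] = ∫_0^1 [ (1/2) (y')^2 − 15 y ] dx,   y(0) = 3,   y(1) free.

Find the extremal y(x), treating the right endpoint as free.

The Lagrangian L = (1/2) (y')^2 − 15 y gives
    ∂L/∂y = −15,   ∂L/∂y' = y'.
Euler-Lagrange: d/dx(y') − (−15) = 0, i.e. y'' + 15 = 0, so
    y(x) = −(15/2) x^2 + C1 x + C2.
Fixed left endpoint y(0) = 3 ⇒ C2 = 3.
The right endpoint x = 1 is free, so the natural (transversality) condition is ∂L/∂y' |_{x=1} = 0, i.e. y'(1) = 0.
Compute y'(x) = −15 x + C1, so y'(1) = −15 + C1 = 0 ⇒ C1 = 15.
Therefore the extremal is
    y(x) = −(15/2) x^2 + 15 x + 3.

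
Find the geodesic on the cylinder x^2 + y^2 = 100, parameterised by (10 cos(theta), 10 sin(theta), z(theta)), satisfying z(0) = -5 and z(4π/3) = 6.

Parameterise the cylinder of radius R = 10 as
    r(θ) = (10 cos θ, 10 sin θ, z(θ)).
The arc-length element is
    ds = sqrt(100 + (dz/dθ)^2) dθ,
so the Lagrangian is L = sqrt(100 + z'^2).
L depends on z' only, not on z or θ, so ∂L/∂z = 0 and
    ∂L/∂z' = z' / sqrt(100 + z'^2).
The Euler-Lagrange equation gives
    d/dθ( z' / sqrt(100 + z'^2) ) = 0,
so z' is constant. Integrating once:
    z(θ) = a θ + b,
a helix on the cylinder (a straight line when the cylinder is unrolled). The constants a, b are determined by the endpoint conditions.
With endpoint conditions z(0) = -5 and z(4π/3) = 6: from z(0) = b we get b = -5, and a·4π/3 + -5 = 6 gives a = 33/(4π), so
    z(θ) = (33/(4π)) θ − 5.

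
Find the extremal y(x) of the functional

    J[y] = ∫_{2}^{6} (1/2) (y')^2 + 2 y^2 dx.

The Lagrangian is L = (1/2) (y')^2 + 2 y^2.
Compute ∂L/∂y = 4y, ∂L/∂y' = y'.
The Euler-Lagrange equation d/dx(∂L/∂y') − ∂L/∂y = 0 reduces to
    y'' − 4 y = 0.
Its general solution is
    y(x) = A e^(2x) + B e^(−2x),
with A, B fixed by the endpoint conditions.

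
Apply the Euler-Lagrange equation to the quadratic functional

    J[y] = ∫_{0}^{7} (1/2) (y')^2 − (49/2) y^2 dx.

The Lagrangian is L = (1/2) (y')^2 − (49/2) y^2.
Compute ∂L/∂y = -49y, ∂L/∂y' = y'.
The Euler-Lagrange equation d/dx(∂L/∂y') − ∂L/∂y = 0 reduces to
    y'' + 49 y = 0.
Its general solution is
    y(x) = A sin(7x) + B cos(7x),
with A, B fixed by the endpoint conditions.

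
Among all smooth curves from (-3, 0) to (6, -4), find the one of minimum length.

Arc-length functional: J[y] = ∫ sqrt(1 + (y')^2) dx.
Lagrangian L = sqrt(1 + (y')^2) has no explicit y dependence, so ∂L/∂y = 0 and the Euler-Lagrange equation gives
    d/dx( y' / sqrt(1 + (y')^2) ) = 0  ⇒  y' / sqrt(1 + (y')^2) = const.
Hence y' is constant, so y(x) is affine.
Fitting the endpoints (-3, 0) and (6, -4):
    slope m = ((-4) − 0) / (6 − (-3)) = -4/9,
    intercept c = 0 − m·(-3) = -4/3.
Extremal: y(x) = (-4/9) x - 4/3.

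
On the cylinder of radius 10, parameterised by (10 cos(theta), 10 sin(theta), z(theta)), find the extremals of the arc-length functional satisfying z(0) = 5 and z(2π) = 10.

Parameterise the cylinder of radius R = 10 as
    r(θ) = (10 cos θ, 10 sin θ, z(θ)).
The arc-length element is
    ds = sqrt(100 + (dz/dθ)^2) dθ,
so the Lagrangian is L = sqrt(100 + z'^2).
L depends on z' only, not on z or θ, so ∂L/∂z = 0 and
    ∂L/∂z' = z' / sqrt(100 + z'^2).
The Euler-Lagrange equation gives
    d/dθ( z' / sqrt(100 + z'^2) ) = 0,
so z' is constant. Integrating once:
    z(θ) = a θ + b,
a helix on the cylinder (a straight line when the cylinder is unrolled). The constants a, b are determined by the endpoint conditions.
With endpoint conditions z(0) = 5 and z(2π) = 10: from z(0) = b we get b = 5, and a·2π + 5 = 10 gives a = 5/(2π), so
    z(θ) = (5/(2π)) θ + 5.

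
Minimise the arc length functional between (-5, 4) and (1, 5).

Arc-length functional: J[y] = ∫ sqrt(1 + (y')^2) dx.
Lagrangian L = sqrt(1 + (y')^2) has no explicit y dependence, so ∂L/∂y = 0 and the Euler-Lagrange equation gives
    d/dx( y' / sqrt(1 + (y')^2) ) = 0  ⇒  y' / sqrt(1 + (y')^2) = const.
Hence y' is constant, so y(x) is affine.
Fitting the endpoints (-5, 4) and (1, 5):
    slope m = (5 − 4) / (1 − (-5)) = 1/6,
    intercept c = 4 − m·(-5) = 29/6.
Extremal: y(x) = (1/6) x + 29/6.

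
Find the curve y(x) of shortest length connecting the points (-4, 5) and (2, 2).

Arc-length functional: J[y] = ∫ sqrt(1 + (y')^2) dx.
Lagrangian L = sqrt(1 + (y')^2) has no explicit y dependence, so ∂L/∂y = 0 and the Euler-Lagrange equation gives
    d/dx( y' / sqrt(1 + (y')^2) ) = 0  ⇒  y' / sqrt(1 + (y')^2) = const.
Hence y' is constant, so y(x) is affine.
Fitting the endpoints (-4, 5) and (2, 2):
    slope m = (2 − 5) / (2 − (-4)) = -1/2,
    intercept c = 5 − m·(-4) = 3.
Extremal: y(x) = (-1/2) x + 3.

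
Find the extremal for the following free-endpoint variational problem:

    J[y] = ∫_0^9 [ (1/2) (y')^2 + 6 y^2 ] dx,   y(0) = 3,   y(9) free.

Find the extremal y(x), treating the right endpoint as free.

The Lagrangian L = (1/2) (y')^2 + 6 y^2 gives
    ∂L/∂y = 12 y,   ∂L/∂y' = y'.
Euler-Lagrange: y'' − 12 y = 0.
With k = sqrt(12), the general solution is
    y(x) = A cosh(sqrt(12) x) + B sinh(sqrt(12) x).
Fixed left endpoint y(0) = 3 ⇒ A = 3.
The right endpoint x = 9 is free, so the natural (transversality) condition is ∂L/∂y' |_{x=9} = 0, i.e. y'(9) = 0.
Compute y'(x) = A k sinh(k x) + B k cosh(k x), so
    y'(9) = A k sinh(k·9) + B k cosh(k·9) = 0
    ⇒ B = −A tanh(k·9) = − 3 tanh(sqrt(12)·9).
Therefore the extremal is
    y(x) = 3 cosh(sqrt(12) x) − 3 tanh(sqrt(12)·9) sinh(sqrt(12) x).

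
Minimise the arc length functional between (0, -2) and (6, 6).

Arc-length functional: J[y] = ∫ sqrt(1 + (y')^2) dx.
Lagrangian L = sqrt(1 + (y')^2) has no explicit y dependence, so ∂L/∂y = 0 and the Euler-Lagrange equation gives
    d/dx( y' / sqrt(1 + (y')^2) ) = 0  ⇒  y' / sqrt(1 + (y')^2) = const.
Hence y' is constant, so y(x) is affine.
Fitting the endpoints (0, -2) and (6, 6):
    slope m = (6 − (-2)) / (6 − 0) = 4/3,
    intercept c = (-2) − m·0 = -2.
Extremal: y(x) = (4/3) x - 2.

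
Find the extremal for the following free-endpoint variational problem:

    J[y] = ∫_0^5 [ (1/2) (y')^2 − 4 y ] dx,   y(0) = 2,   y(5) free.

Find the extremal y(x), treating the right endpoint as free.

The Lagrangian L = (1/2) (y')^2 − 4 y gives
    ∂L/∂y = −4,   ∂L/∂y' = y'.
Euler-Lagrange: d/dx(y') − (−4) = 0, i.e. y'' + 4 = 0, so
    y(x) = −(4/2) x^2 + C1 x + C2.
Fixed left endpoint y(0) = 2 ⇒ C2 = 2.
The right endpoint x = 5 is free, so the natural (transversality) condition is ∂L/∂y' |_{x=5} = 0, i.e. y'(5) = 0.
Compute y'(x) = −4 x + C1, so y'(5) = −20 + C1 = 0 ⇒ C1 = 20.
Therefore the extremal is
    y(x) = −2 x^2 + 20 x + 2.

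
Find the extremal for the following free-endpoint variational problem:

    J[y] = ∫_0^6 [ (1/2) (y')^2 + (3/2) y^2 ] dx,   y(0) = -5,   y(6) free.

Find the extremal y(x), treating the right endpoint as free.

The Lagrangian L = (1/2) (y')^2 + (3/2) y^2 gives
    ∂L/∂y = 3 y,   ∂L/∂y' = y'.
Euler-Lagrange: y'' − 3 y = 0.
With k = sqrt(3), the general solution is
    y(x) = A cosh(sqrt(3) x) + B sinh(sqrt(3) x).
Fixed left endpoint y(0) = -5 ⇒ A = -5.
The right endpoint x = 6 is free, so the natural (transversality) condition is ∂L/∂y' |_{x=6} = 0, i.e. y'(6) = 0.
Compute y'(x) = A k sinh(k x) + B k cosh(k x), so
    y'(6) = A k sinh(k·6) + B k cosh(k·6) = 0
    ⇒ B = −A tanh(k·6) = 5 tanh(sqrt(3)·6).
Therefore the extremal is
    y(x) = −5 cosh(sqrt(3) x) + 5 tanh(sqrt(3)·6) sinh(sqrt(3) x).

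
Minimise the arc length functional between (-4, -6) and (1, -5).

Arc-length functional: J[y] = ∫ sqrt(1 + (y')^2) dx.
Lagrangian L = sqrt(1 + (y')^2) has no explicit y dependence, so ∂L/∂y = 0 and the Euler-Lagrange equation gives
    d/dx( y' / sqrt(1 + (y')^2) ) = 0  ⇒  y' / sqrt(1 + (y')^2) = const.
Hence y' is constant, so y(x) is affine.
Fitting the endpoints (-4, -6) and (1, -5):
    slope m = ((-5) − (-6)) / (1 − (-4)) = 1/5,
    intercept c = (-6) − m·(-4) = -26/5.
Extremal: y(x) = (1/5) x - 26/5.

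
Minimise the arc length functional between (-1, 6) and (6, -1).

Arc-length functional: J[y] = ∫ sqrt(1 + (y')^2) dx.
Lagrangian L = sqrt(1 + (y')^2) has no explicit y dependence, so ∂L/∂y = 0 and the Euler-Lagrange equation gives
    d/dx( y' / sqrt(1 + (y')^2) ) = 0  ⇒  y' / sqrt(1 + (y')^2) = const.
Hence y' is constant, so y(x) is affine.
Fitting the endpoints (-1, 6) and (6, -1):
    slope m = ((-1) − 6) / (6 − (-1)) = -1,
    intercept c = 6 − m·(-1) = 5.
Extremal: y(x) = -x + 5.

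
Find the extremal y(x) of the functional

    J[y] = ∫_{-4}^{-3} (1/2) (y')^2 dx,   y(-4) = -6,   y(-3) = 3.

The Lagrangian is L = (1/2) (y')^2.
Compute ∂L/∂y = 0, ∂L/∂y' = y'.
The Euler-Lagrange equation d/dx(∂L/∂y') − ∂L/∂y = 0 reduces to
    y'' = 0.
Its general solution is
    y(x) = A x + B,
with A, B fixed by the endpoint conditions.
Applying the endpoint conditions y(-4) = -6 and y(-3) = 3: solve A·-4 + B = -6 and A·-3 + B = 3. Subtracting gives A(-3 − -4) = 3 − -6, so A = 9, and B = -6 − A·-4 = 30. Therefore
    y(x) = 9 x + 30.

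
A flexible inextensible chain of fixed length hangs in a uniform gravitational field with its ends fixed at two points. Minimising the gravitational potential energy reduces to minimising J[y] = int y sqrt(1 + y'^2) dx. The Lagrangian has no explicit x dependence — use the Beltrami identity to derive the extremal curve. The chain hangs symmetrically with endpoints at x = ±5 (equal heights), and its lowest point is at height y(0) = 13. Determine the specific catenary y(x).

The Lagrangian L(y, y') = y sqrt(1 + y'^2) has no explicit x dependence, so the Beltrami identity applies:
    L − y' ∂L/∂y' = C.
Compute ∂L/∂y' = y · y' / sqrt(1 + y'^2). Then
    L − y' ∂L/∂y'
    = y sqrt(1 + y'^2) − y · y'^2 / sqrt(1 + y'^2)
    = y (1 + y'^2 − y'^2) / sqrt(1 + y'^2)
    = y / sqrt(1 + y'^2) = C.
Squaring gives y^2 = C^2 (1 + y'^2), i.e.
    y'^2 = y^2 / C^2 − 1.
Separating variables,
    dy / sqrt(y^2 − C^2) = dx / C,
and integrating gives arccosh(y / C) = (x − a)/C, so
    y(x) = C cosh((x − a)/C),
the catenary. The constants C and a are fixed by the two endpoint conditions (and, for the hanging-chain problem, the length constraint selects C).
Now fit the given data. The endpoints x = ±5 are symmetric at equal height, so the catenary is even about its minimum: a = 0 and y(x) = C cosh(x/C). The lowest point is y(0) = C cosh(0) = C, and we are told y(0) = 13, so C = 13. Therefore
    y(x) = 13 cosh(x/13),
and at the endpoints
    y(±5) = 13 cosh(5/13).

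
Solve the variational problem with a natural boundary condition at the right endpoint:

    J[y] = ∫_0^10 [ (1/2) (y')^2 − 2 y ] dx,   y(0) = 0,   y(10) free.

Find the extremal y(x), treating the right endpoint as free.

The Lagrangian L = (1/2) (y')^2 − 2 y gives
    ∂L/∂y = −2,   ∂L/∂y' = y'.
Euler-Lagrange: d/dx(y') − (−2) = 0, i.e. y'' + 2 = 0, so
    y(x) = −(2/2) x^2 + C1 x + C2.
Fixed left endpoint y(0) = 0 ⇒ C2 = 0.
The right endpoint x = 10 is free, so the natural (transversality) condition is ∂L/∂y' |_{x=10} = 0, i.e. y'(10) = 0.
Compute y'(x) = −2 x + C1, so y'(10) = −20 + C1 = 0 ⇒ C1 = 20.
Therefore the extremal is
    y(x) = −x^2 + 20 x.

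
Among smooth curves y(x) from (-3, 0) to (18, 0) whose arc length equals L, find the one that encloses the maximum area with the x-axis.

Set up the augmented Lagrangian using a multiplier λ for the length constraint:
    F(y, y') = y − λ sqrt(1 + y'^2).
F has no explicit x dependence, so the Beltrami identity yields a first integral
    F − y' ∂F/∂y' = C.
Compute ∂F/∂y' = −λ y' / sqrt(1 + y'^2). Then
    y − λ sqrt(1 + y'^2) + λ y'^2 / sqrt(1 + y'^2) = C
    ⇒  y − λ / sqrt(1 + y'^2) = C.
Solving for y' and integrating gives
    (x − a)^2 + (y − b)^2 = λ^2,
a circular arc of radius λ. The constants a, b are determined by the endpoint conditions y(-3) = y(18) = 0, and λ is fixed implicitly by the length constraint
    ∫_{-3}^{18} sqrt(1 + y'^2) dx = L.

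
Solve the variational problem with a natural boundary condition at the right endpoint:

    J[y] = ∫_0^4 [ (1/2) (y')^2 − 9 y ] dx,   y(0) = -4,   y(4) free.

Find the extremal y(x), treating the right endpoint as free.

The Lagrangian L = (1/2) (y')^2 − 9 y gives
    ∂L/∂y = −9,   ∂L/∂y' = y'.
Euler-Lagrange: d/dx(y') − (−9) = 0, i.e. y'' + 9 = 0, so
    y(x) = −(9/2) x^2 + C1 x + C2.
Fixed left endpoint y(0) = -4 ⇒ C2 = -4.
The right endpoint x = 4 is free, so the natural (transversality) condition is ∂L/∂y' |_{x=4} = 0, i.e. y'(4) = 0.
Compute y'(x) = −9 x + C1, so y'(4) = −36 + C1 = 0 ⇒ C1 = 36.
Therefore the extremal is
    y(x) = −(9/2) x^2 + 36 x − 4.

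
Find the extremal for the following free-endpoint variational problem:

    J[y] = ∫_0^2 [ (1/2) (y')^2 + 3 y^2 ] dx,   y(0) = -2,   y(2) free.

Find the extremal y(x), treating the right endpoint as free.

The Lagrangian L = (1/2) (y')^2 + 3 y^2 gives
    ∂L/∂y = 6 y,   ∂L/∂y' = y'.
Euler-Lagrange: y'' − 6 y = 0.
With k = sqrt(6), the general solution is
    y(x) = A cosh(sqrt(6) x) + B sinh(sqrt(6) x).
Fixed left endpoint y(0) = -2 ⇒ A = -2.
The right endpoint x = 2 is free, so the natural (transversality) condition is ∂L/∂y' |_{x=2} = 0, i.e. y'(2) = 0.
Compute y'(x) = A k sinh(k x) + B k cosh(k x), so
    y'(2) = A k sinh(k·2) + B k cosh(k·2) = 0
    ⇒ B = −A tanh(k·2) = 2 tanh(sqrt(6)·2).
Therefore the extremal is
    y(x) = −2 cosh(sqrt(6) x) + 2 tanh(sqrt(6)·2) sinh(sqrt(6) x).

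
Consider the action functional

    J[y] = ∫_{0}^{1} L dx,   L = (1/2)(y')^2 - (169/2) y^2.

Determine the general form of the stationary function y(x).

The Lagrangian is L = (1/2)(y')^2 - (169/2) y^2.
∂L/∂y = -169y.
∂L/∂y' = y'.
The Euler-Lagrange equation d/dx(∂L/∂y') − ∂L/∂y = 0 becomes:
    y'' + 169 y = 0
General solution: y(x) = A sin(13x) + B cos(13x), where A and B are arbitrary constants fixed by the endpoint conditions.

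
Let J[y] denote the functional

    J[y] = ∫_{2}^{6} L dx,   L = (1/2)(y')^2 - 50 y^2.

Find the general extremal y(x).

The Lagrangian is L = (1/2)(y')^2 - 50 y^2.
∂L/∂y = -100y.
∂L/∂y' = y'.
The Euler-Lagrange equation d/dx(∂L/∂y') − ∂L/∂y = 0 becomes:
    y'' + 100 y = 0
General solution: y(x) = A sin(10x) + B cos(10x), where A and B are arbitrary constants fixed by the endpoint conditions.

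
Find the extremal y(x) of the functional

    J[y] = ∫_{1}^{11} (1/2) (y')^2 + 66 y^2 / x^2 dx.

The Lagrangian is L = (1/2) (y')^2 + 66 y^2 / x^2.
Compute ∂L/∂y = 132y/x^2, ∂L/∂y' = y'.
The Euler-Lagrange equation d/dx(∂L/∂y') − ∂L/∂y = 0 reduces to
    y'' − 132/x^2 · y = 0  (x > 0).
Its general solution is
    y(x) = A x^12 + B x^(-11),
with A, B fixed by the endpoint conditions.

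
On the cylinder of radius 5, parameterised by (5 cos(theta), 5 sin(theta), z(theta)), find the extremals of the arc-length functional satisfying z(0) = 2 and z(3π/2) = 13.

Parameterise the cylinder of radius R = 5 as
    r(θ) = (5 cos θ, 5 sin θ, z(θ)).
The arc-length element is
    ds = sqrt(25 + (dz/dθ)^2) dθ,
so the Lagrangian is L = sqrt(25 + z'^2).
L depends on z' only, not on z or θ, so ∂L/∂z = 0 and
    ∂L/∂z' = z' / sqrt(25 + z'^2).
The Euler-Lagrange equation gives
    d/dθ( z' / sqrt(25 + z'^2) ) = 0,
so z' is constant. Integrating once:
    z(θ) = a θ + b,
a helix on the cylinder (a straight line when the cylinder is unrolled). The constants a, b are determined by the endpoint conditions.
With endpoint conditions z(0) = 2 and z(3π/2) = 13: from z(0) = b we get b = 2, and a·3π/2 + 2 = 13 gives a = 22/(3π), so
    z(θ) = (22/(3π)) θ + 2.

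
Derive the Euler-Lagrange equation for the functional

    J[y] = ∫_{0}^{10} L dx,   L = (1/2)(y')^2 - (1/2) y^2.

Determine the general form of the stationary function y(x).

The Lagrangian is L = (1/2)(y')^2 - (1/2) y^2.
∂L/∂y = -y.
∂L/∂y' = y'.
The Euler-Lagrange equation d/dx(∂L/∂y') − ∂L/∂y = 0 becomes:
    y'' + y = 0
General solution: y(x) = A sin(x) + B cos(x), where A and B are arbitrary constants fixed by the endpoint conditions.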